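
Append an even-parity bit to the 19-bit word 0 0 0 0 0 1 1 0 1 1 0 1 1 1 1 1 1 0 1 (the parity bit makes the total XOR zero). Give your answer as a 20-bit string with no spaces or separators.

XOR of the 19 data bits: 0⊕0⊕0⊕0⊕0⊕1⊕1⊕0⊕1⊕1⊕0⊕1⊕1⊕1⊕1⊕1⊕1⊕0⊕1 = 1
Parity bit = 1 (so all 20 bits XOR to 0).

00000110110111111011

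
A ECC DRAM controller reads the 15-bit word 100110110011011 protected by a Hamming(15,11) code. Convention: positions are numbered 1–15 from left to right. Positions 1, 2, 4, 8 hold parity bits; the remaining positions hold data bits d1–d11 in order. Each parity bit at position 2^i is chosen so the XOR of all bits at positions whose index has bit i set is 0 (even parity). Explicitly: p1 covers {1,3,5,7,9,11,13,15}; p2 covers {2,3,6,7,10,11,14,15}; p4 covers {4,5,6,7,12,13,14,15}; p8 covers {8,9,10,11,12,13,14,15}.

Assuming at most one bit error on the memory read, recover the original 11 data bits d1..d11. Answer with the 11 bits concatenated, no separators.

s1 (pos 1,3,5,7,9,11,13,15): 1⊕0⊕1⊕1⊕0⊕1⊕0⊕1 = 1
s2 (pos 2,3,6,7,10,11,14,15): 0⊕0⊕0⊕1⊕0⊕1⊕1⊕1 = 0
s4 (pos 4,5,6,7,12,13,14,15): 1⊕1⊕0⊕1⊕1⊕0⊕1⊕1 = 0
s8 (pos 8,9,10,11,12,13,14,15): 1⊕0⊕0⊕1⊕1⊕0⊕1⊕1 = 1
Syndrome s8…s1 = 1001 → error at position 9.
Flip position 9: 100110110011011 → 100110111011011
Read data bits from positions 3,5,6,7,9,10,11,12,13,14,15: 01011011011

01011011011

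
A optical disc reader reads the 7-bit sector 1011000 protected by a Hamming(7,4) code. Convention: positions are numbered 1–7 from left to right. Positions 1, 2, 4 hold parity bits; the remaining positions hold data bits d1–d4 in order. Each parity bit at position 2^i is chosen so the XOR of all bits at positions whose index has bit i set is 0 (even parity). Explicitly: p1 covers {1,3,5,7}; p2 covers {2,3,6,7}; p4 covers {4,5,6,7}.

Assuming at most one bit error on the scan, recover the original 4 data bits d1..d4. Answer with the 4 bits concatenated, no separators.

s1 (pos 1,3,5,7): 1⊕1⊕0⊕0 = 0
s2 (pos 2,3,6,7): 0⊕1⊕0⊕0 = 1
s4 (pos 4,5,6,7): 1⊕0⊕0⊕0 = 1
Syndrome s4…s1 = 110 → error at position 6.
Flip position 6: 1011000 → 1011010
Read data bits from positions 3,5,6,7: 1010

1010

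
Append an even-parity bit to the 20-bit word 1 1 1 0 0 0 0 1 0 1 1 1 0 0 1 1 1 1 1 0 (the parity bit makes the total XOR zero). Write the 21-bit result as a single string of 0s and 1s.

XOR of the 20 data bits: 1⊕1⊕1⊕0⊕0⊕0⊕0⊕1⊕0⊕1⊕1⊕1⊕0⊕0⊕1⊕1⊕1⊕1⊕1⊕0 = 0
Parity bit = 0 (so all 21 bits XOR to 0).

111000010111001111100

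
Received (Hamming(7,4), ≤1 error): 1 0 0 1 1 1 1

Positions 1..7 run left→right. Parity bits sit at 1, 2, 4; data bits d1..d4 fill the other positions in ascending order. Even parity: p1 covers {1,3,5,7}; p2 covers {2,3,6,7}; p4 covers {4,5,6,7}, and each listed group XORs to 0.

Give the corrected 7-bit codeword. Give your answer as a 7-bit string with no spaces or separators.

s1 (pos 1,3,5,7): 1⊕0⊕1⊕1 = 1
s2 (pos 2,3,6,7): 0⊕0⊕1⊕1 = 0
s4 (pos 4,5,6,7): 1⊕1⊕1⊕1 = 0
Syndrome s4…s1 = 001 → error at position 1.
Flip position 1: 1001111 → 0001111

0001111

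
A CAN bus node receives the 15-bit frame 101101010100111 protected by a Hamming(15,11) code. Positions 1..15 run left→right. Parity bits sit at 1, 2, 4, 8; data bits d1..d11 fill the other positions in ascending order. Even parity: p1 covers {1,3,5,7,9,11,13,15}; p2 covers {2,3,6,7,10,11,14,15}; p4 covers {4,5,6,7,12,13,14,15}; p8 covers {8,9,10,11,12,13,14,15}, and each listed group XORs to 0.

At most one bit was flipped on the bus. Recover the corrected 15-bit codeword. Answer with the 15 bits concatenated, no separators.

s1 (pos 1,3,5,7,9,11,13,15): 1⊕1⊕0⊕0⊕0⊕0⊕1⊕1 = 0
s2 (pos 2,3,6,7,10,11,14,15): 0⊕1⊕1⊕0⊕1⊕0⊕1⊕1 = 1
s4 (pos 4,5,6,7,12,13,14,15): 1⊕0⊕1⊕0⊕0⊕1⊕1⊕1 = 1
s8 (pos 8,9,10,11,12,13,14,15): 1⊕0⊕1⊕0⊕0⊕1⊕1⊕1 = 1
Syndrome s8…s1 = 1110 → error at position 14.
Flip position 14: 101101010100111 → 101101010100101

101101010100101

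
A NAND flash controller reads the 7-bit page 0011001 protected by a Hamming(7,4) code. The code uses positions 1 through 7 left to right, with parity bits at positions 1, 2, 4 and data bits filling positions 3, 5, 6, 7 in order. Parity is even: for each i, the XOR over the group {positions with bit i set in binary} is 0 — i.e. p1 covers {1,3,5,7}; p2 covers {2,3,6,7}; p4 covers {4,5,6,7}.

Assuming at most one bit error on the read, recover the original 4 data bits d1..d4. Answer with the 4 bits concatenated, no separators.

1001

s1 (pos 1,3,5,7): 0⊕1⊕0⊕1 = 0
s2 (pos 2,3,6,7): 0⊕1⊕0⊕1 = 0
s4 (pos 4,5,6,7): 1⊕0⊕0⊕1 = 0
Syndrome s4…s1 = 000 → no error.
Read data bits from positions 3,5,6,7: 1001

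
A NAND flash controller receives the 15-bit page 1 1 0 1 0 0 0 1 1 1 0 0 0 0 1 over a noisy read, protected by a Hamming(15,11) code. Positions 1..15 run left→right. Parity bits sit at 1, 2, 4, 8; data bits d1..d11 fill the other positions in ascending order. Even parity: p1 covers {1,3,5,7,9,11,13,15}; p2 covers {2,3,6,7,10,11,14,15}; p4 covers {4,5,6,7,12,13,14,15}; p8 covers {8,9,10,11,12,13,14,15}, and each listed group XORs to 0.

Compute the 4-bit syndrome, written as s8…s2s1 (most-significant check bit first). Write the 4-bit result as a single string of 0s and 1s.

0011

s1 (pos 1,3,5,7,9,11,13,15): 1⊕0⊕0⊕0⊕1⊕0⊕0⊕1 = 1
s2 (pos 2,3,6,7,10,11,14,15): 1⊕0⊕0⊕0⊕1⊕0⊕0⊕1 = 1
s4 (pos 4,5,6,7,12,13,14,15): 1⊕0⊕0⊕0⊕0⊕0⊕0⊕1 = 0
s8 (pos 8,9,10,11,12,13,14,15): 1⊕1⊕1⊕0⊕0⊕0⊕0⊕1 = 0
Syndrome s8…s1 = 0011 → error at position 3.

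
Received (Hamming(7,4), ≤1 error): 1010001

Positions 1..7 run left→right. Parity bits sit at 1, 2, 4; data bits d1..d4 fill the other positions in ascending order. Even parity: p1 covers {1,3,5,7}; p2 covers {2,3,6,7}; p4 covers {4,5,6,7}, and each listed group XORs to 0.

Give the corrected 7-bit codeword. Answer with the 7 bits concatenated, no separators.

s1 (pos 1,3,5,7): 1⊕1⊕0⊕1 = 1
s2 (pos 2,3,6,7): 0⊕1⊕0⊕1 = 0
s4 (pos 4,5,6,7): 0⊕0⊕0⊕1 = 1
Syndrome s4…s1 = 101 → error at position 5.
Flip position 5: 1010001 → 1010101

1010101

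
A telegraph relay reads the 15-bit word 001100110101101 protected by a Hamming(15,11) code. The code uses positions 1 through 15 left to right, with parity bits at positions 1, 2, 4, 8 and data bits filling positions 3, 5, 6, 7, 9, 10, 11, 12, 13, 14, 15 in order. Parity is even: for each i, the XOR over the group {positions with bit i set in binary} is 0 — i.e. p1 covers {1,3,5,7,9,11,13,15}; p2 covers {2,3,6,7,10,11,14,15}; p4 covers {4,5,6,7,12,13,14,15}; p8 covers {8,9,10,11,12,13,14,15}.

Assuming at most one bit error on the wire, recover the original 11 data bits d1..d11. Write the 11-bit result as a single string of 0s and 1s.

10010100101

s1 (pos 1,3,5,7,9,11,13,15): 0⊕1⊕0⊕1⊕0⊕0⊕1⊕1 = 0
s2 (pos 2,3,6,7,10,11,14,15): 0⊕1⊕0⊕1⊕1⊕0⊕0⊕1 = 0
s4 (pos 4,5,6,7,12,13,14,15): 1⊕0⊕0⊕1⊕1⊕1⊕0⊕1 = 1
s8 (pos 8,9,10,11,12,13,14,15): 1⊕0⊕1⊕0⊕1⊕1⊕0⊕1 = 1
Syndrome s8…s1 = 1100 → error at position 12.
Flip position 12: 001100110101101 → 001100110100101
Read data bits from positions 3,5,6,7,9,10,11,12,13,14,15: 10010100101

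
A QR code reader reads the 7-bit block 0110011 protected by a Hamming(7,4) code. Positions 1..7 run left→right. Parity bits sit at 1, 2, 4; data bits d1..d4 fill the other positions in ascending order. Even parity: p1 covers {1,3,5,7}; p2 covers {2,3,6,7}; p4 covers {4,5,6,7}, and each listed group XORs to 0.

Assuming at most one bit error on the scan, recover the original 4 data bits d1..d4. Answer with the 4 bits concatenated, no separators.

s1 (pos 1,3,5,7): 0⊕1⊕0⊕1 = 0
s2 (pos 2,3,6,7): 1⊕1⊕1⊕1 = 0
s4 (pos 4,5,6,7): 0⊕0⊕1⊕1 = 0
Syndrome s4…s1 = 000 → no error.
Read data bits from positions 3,5,6,7: 1011

1011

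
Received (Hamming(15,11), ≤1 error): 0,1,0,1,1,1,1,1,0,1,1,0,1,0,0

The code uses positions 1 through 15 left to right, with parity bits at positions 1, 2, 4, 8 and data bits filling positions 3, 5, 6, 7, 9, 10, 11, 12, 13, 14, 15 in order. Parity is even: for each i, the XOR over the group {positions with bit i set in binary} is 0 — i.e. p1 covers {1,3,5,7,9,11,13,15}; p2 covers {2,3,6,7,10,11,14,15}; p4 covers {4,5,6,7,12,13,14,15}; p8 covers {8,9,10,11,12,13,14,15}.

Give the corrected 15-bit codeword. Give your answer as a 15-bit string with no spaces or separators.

s1 (pos 1,3,5,7,9,11,13,15): 0⊕0⊕1⊕1⊕0⊕1⊕1⊕0 = 0
s2 (pos 2,3,6,7,10,11,14,15): 1⊕0⊕1⊕1⊕1⊕1⊕0⊕0 = 1
s4 (pos 4,5,6,7,12,13,14,15): 1⊕1⊕1⊕1⊕0⊕1⊕0⊕0 = 1
s8 (pos 8,9,10,11,12,13,14,15): 1⊕0⊕1⊕1⊕0⊕1⊕0⊕0 = 0
Syndrome s8…s1 = 0110 → error at position 6.
Flip position 6: 010111110110100 → 010110110110100

010110110110100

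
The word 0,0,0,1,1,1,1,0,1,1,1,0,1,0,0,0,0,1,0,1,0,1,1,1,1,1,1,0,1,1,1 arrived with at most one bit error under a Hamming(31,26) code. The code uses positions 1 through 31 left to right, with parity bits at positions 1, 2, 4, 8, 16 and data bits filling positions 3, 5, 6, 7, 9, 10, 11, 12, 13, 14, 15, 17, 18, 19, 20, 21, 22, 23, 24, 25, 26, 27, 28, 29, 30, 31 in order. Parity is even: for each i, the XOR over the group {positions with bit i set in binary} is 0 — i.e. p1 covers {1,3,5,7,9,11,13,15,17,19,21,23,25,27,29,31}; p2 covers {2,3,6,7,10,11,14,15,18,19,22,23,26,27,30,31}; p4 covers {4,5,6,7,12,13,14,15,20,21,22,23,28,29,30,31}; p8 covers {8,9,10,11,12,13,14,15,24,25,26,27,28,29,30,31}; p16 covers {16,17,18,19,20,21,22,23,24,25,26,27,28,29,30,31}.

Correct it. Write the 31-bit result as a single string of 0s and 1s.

0001111011101000010101111110101

s1 (pos 1,3,5,7,9,11,13,15,17,19,21,23,25,27,29,31): 0⊕0⊕1⊕1⊕1⊕1⊕1⊕0⊕0⊕0⊕0⊕1⊕1⊕1⊕1⊕1 = 0
s2 (pos 2,3,6,7,10,11,14,15,18,19,22,23,26,27,30,31): 0⊕0⊕1⊕1⊕1⊕1⊕0⊕0⊕1⊕0⊕1⊕1⊕1⊕1⊕1⊕1 = 1
s4 (pos 4,5,6,7,12,13,14,15,20,21,22,23,28,29,30,31): 1⊕1⊕1⊕1⊕0⊕1⊕0⊕0⊕1⊕0⊕1⊕1⊕0⊕1⊕1⊕1 = 1
s8 (pos 8,9,10,11,12,13,14,15,24,25,26,27,28,29,30,31): 0⊕1⊕1⊕1⊕0⊕1⊕0⊕0⊕1⊕1⊕1⊕1⊕0⊕1⊕1⊕1 = 1
s16 (pos 16,17,18,19,20,21,22,23,24,25,26,27,28,29,30,31): 0⊕0⊕1⊕0⊕1⊕0⊕1⊕1⊕1⊕1⊕1⊕1⊕0⊕1⊕1⊕1 = 1
Syndrome s16…s1 = 11110 → error at position 30.
Flip position 30: 0001111011101000010101111110111 → 0001111011101000010101111110101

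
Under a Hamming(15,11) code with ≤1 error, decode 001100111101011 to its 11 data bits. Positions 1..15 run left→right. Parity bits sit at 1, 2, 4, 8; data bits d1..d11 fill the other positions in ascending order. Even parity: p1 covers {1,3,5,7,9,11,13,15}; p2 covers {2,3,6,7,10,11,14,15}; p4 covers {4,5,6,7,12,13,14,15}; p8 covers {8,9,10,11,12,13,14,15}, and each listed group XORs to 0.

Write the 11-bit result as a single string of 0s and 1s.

10111101011

s1 (pos 1,3,5,7,9,11,13,15): 0⊕1⊕0⊕1⊕1⊕0⊕0⊕1 = 0
s2 (pos 2,3,6,7,10,11,14,15): 0⊕1⊕0⊕1⊕1⊕0⊕1⊕1 = 1
s4 (pos 4,5,6,7,12,13,14,15): 1⊕0⊕0⊕1⊕1⊕0⊕1⊕1 = 1
s8 (pos 8,9,10,11,12,13,14,15): 1⊕1⊕1⊕0⊕1⊕0⊕1⊕1 = 0
Syndrome s8…s1 = 0110 → error at position 6.
Flip position 6: 001100111101011 → 001101111101011
Read data bits from positions 3,5,6,7,9,10,11,12,13,14,15: 10111101011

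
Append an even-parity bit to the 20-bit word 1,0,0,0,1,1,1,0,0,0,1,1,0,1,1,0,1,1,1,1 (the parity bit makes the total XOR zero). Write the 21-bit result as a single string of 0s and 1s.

XOR of the 20 data bits: 1⊕0⊕0⊕0⊕1⊕1⊕1⊕0⊕0⊕0⊕1⊕1⊕0⊕1⊕1⊕0⊕1⊕1⊕1⊕1 = 0
Parity bit = 0 (so all 21 bits XOR to 0).

100011100011011011110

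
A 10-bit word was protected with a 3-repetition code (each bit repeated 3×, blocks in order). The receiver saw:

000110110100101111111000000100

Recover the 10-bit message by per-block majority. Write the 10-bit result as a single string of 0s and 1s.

0110111000

Block 1 (000): 0 ones → 0
Block 2 (110): 2 ones → 1
Block 3 (110): 2 ones → 1
Block 4 (100): 1 one → 0
Block 5 (101): 2 ones → 1
Block 6 (111): 3 ones → 1
Block 7 (111): 3 ones → 1
Block 8 (000): 0 ones → 0
Block 9 (000): 0 ones → 0
Block 10 (100): 1 one → 0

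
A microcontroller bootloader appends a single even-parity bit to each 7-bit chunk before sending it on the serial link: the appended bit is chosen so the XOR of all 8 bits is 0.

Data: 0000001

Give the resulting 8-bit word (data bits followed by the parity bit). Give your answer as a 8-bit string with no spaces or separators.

00000011

XOR of the 7 data bits: 0⊕0⊕0⊕0⊕0⊕0⊕1 = 1
Parity bit = 1 (so all 8 bits XOR to 0).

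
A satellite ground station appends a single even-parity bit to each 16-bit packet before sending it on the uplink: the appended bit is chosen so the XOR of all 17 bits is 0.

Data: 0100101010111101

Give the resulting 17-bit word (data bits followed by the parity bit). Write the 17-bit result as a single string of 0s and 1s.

XOR of the 16 data bits: 0⊕1⊕0⊕0⊕1⊕0⊕1⊕0⊕1⊕0⊕1⊕1⊕1⊕1⊕0⊕1 = 1
Parity bit = 1 (so all 17 bits XOR to 0).

01001010101111011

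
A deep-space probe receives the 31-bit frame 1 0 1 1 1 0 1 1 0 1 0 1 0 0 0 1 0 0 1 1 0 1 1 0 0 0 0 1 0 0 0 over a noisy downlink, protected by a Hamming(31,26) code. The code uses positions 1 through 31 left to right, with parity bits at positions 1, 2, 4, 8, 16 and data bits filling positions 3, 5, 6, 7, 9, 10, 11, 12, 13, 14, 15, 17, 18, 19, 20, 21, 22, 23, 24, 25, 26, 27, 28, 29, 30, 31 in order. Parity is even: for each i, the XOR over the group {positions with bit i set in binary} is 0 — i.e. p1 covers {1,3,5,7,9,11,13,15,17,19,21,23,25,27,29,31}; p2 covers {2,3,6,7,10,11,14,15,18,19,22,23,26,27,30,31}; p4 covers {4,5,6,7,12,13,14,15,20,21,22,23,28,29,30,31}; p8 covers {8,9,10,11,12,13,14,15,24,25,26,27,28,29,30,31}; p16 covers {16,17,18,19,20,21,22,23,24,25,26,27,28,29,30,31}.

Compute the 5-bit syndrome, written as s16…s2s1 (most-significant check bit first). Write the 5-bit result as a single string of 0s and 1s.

00000

s1 (pos 1,3,5,7,9,11,13,15,17,19,21,23,25,27,29,31): 1⊕1⊕1⊕1⊕0⊕0⊕0⊕0⊕0⊕1⊕0⊕1⊕0⊕0⊕0⊕0 = 0
s2 (pos 2,3,6,7,10,11,14,15,18,19,22,23,26,27,30,31): 0⊕1⊕0⊕1⊕1⊕0⊕0⊕0⊕0⊕1⊕1⊕1⊕0⊕0⊕0⊕0 = 0
s4 (pos 4,5,6,7,12,13,14,15,20,21,22,23,28,29,30,31): 1⊕1⊕0⊕1⊕1⊕0⊕0⊕0⊕1⊕0⊕1⊕1⊕1⊕0⊕0⊕0 = 0
s8 (pos 8,9,10,11,12,13,14,15,24,25,26,27,28,29,30,31): 1⊕0⊕1⊕0⊕1⊕0⊕0⊕0⊕0⊕0⊕0⊕0⊕1⊕0⊕0⊕0 = 0
s16 (pos 16,17,18,19,20,21,22,23,24,25,26,27,28,29,30,31): 1⊕0⊕0⊕1⊕1⊕0⊕1⊕1⊕0⊕0⊕0⊕0⊕1⊕0⊕0⊕0 = 0
Syndrome s16…s1 = 00000 → no error.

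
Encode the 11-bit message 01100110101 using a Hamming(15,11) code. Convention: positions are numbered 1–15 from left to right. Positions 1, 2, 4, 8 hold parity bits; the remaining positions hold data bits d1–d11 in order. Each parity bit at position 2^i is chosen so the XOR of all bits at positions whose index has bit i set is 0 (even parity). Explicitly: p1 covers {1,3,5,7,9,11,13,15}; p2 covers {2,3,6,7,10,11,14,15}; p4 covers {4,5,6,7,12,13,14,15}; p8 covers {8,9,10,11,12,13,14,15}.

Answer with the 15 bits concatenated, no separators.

Place data at non-parity positions: p1 p2 0 p4 1 1 0 p8 0 1 1 0 1 0 1
p1 (pos 1,3,5,7,9,11,13,15): XOR of data positions = 0⊕1⊕0⊕0⊕1⊕1⊕1 = 0
p2 (pos 2,3,6,7,10,11,14,15): XOR of data positions = 0⊕1⊕0⊕1⊕1⊕0⊕1 = 0
p4 (pos 4,5,6,7,12,13,14,15): XOR of data positions = 1⊕1⊕0⊕0⊕1⊕0⊕1 = 0
p8 (pos 8,9,10,11,12,13,14,15): XOR of data positions = 0⊕1⊕1⊕0⊕1⊕0⊕1 = 0
Codeword: 000011000110101

000011000110101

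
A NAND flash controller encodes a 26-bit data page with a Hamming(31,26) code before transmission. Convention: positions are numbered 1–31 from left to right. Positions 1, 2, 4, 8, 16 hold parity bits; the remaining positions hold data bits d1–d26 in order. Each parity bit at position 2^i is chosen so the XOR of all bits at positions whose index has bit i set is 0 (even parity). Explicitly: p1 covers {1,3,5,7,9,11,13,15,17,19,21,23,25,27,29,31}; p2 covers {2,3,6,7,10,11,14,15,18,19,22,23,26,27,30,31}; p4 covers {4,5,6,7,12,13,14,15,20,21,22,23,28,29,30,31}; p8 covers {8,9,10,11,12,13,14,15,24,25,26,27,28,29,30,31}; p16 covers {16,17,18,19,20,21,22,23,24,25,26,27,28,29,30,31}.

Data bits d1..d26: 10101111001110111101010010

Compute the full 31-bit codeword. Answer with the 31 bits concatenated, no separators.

1010010011110011110111101010010

Place data at non-parity positions: p1 p2 1 p4 0 1 0 p8 1 1 1 1 0 0 1 p16 1 1 0 1 1 1 1 0 1 0 1 0 0 1 0
p1 (pos 1,3,5,7,9,11,13,15,17,19,21,23,25,27,29,31): XOR of data positions = 1⊕0⊕0⊕1⊕1⊕0⊕1⊕1⊕0⊕1⊕1⊕1⊕1⊕0⊕0 = 1
p2 (pos 2,3,6,7,10,11,14,15,18,19,22,23,26,27,30,31): XOR of data positions = 1⊕1⊕0⊕1⊕1⊕0⊕1⊕1⊕0⊕1⊕1⊕0⊕1⊕1⊕0 = 0
p4 (pos 4,5,6,7,12,13,14,15,20,21,22,23,28,29,30,31): XOR of data positions = 0⊕1⊕0⊕1⊕0⊕0⊕1⊕1⊕1⊕1⊕1⊕0⊕0⊕1⊕0 = 0
p8 (pos 8,9,10,11,12,13,14,15,24,25,26,27,28,29,30,31): XOR of data positions = 1⊕1⊕1⊕1⊕0⊕0⊕1⊕0⊕1⊕0⊕1⊕0⊕0⊕1⊕0 = 0
p16 (pos 16,17,18,19,20,21,22,23,24,25,26,27,28,29,30,31): XOR of data positions = 1⊕1⊕0⊕1⊕1⊕1⊕1⊕0⊕1⊕0⊕1⊕0⊕0⊕1⊕0 = 1
Codeword: 1010010011110011110111101010010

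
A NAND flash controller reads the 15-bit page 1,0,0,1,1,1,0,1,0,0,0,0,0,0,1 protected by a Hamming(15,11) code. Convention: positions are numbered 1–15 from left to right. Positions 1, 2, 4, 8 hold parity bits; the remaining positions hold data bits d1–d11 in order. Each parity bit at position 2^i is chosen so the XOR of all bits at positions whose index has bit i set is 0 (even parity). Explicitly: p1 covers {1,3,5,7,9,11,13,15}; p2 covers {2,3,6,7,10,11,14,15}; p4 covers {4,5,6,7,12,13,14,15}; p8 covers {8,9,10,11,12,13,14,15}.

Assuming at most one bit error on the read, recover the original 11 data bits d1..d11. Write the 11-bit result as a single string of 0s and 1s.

s1 (pos 1,3,5,7,9,11,13,15): 1⊕0⊕1⊕0⊕0⊕0⊕0⊕1 = 1
s2 (pos 2,3,6,7,10,11,14,15): 0⊕0⊕1⊕0⊕0⊕0⊕0⊕1 = 0
s4 (pos 4,5,6,7,12,13,14,15): 1⊕1⊕1⊕0⊕0⊕0⊕0⊕1 = 0
s8 (pos 8,9,10,11,12,13,14,15): 1⊕0⊕0⊕0⊕0⊕0⊕0⊕1 = 0
Syndrome s8…s1 = 0001 → error at position 1.
Flip position 1: 100111010000001 → 000111010000001
Read data bits from positions 3,5,6,7,9,10,11,12,13,14,15: 01100000001

01100000001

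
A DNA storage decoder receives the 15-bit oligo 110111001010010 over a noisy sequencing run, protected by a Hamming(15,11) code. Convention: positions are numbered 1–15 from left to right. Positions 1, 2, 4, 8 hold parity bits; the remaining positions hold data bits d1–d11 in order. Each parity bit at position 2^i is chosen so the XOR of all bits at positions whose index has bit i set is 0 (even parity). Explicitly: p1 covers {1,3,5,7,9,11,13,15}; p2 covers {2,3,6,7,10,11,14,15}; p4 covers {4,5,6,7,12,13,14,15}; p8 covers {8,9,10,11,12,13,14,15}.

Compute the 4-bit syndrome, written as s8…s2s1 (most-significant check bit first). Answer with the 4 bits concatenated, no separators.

s1 (pos 1,3,5,7,9,11,13,15): 1⊕0⊕1⊕0⊕1⊕1⊕0⊕0 = 0
s2 (pos 2,3,6,7,10,11,14,15): 1⊕0⊕1⊕0⊕0⊕1⊕1⊕0 = 0
s4 (pos 4,5,6,7,12,13,14,15): 1⊕1⊕1⊕0⊕0⊕0⊕1⊕0 = 0
s8 (pos 8,9,10,11,12,13,14,15): 0⊕1⊕0⊕1⊕0⊕0⊕1⊕0 = 1
Syndrome s8…s1 = 1000 → error at position 8.

1000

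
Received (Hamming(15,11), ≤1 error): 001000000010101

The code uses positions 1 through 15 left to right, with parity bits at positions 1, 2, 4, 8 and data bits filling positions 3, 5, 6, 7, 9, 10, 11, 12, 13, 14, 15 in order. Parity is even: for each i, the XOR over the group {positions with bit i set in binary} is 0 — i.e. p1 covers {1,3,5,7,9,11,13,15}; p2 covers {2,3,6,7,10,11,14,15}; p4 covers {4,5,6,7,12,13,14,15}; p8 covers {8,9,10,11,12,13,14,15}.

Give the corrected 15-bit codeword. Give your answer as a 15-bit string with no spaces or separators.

s1 (pos 1,3,5,7,9,11,13,15): 0⊕1⊕0⊕0⊕0⊕1⊕1⊕1 = 0
s2 (pos 2,3,6,7,10,11,14,15): 0⊕1⊕0⊕0⊕0⊕1⊕0⊕1 = 1
s4 (pos 4,5,6,7,12,13,14,15): 0⊕0⊕0⊕0⊕0⊕1⊕0⊕1 = 0
s8 (pos 8,9,10,11,12,13,14,15): 0⊕0⊕0⊕1⊕0⊕1⊕0⊕1 = 1
Syndrome s8…s1 = 1010 → error at position 10.
Flip position 10: 001000000010101 → 001000000110101

001000000110101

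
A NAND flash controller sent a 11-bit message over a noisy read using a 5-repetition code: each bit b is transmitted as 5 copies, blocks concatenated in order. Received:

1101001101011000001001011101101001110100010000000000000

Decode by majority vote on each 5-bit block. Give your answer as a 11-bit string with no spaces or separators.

11001110000

Block 1 (11010): 3 ones → 1
Block 2 (01101): 3 ones → 1
Block 3 (01100): 2 ones → 0
Block 4 (00010): 1 one → 0
Block 5 (01011): 3 ones → 1
Block 6 (10110): 3 ones → 1
Block 7 (10011): 3 ones → 1
Block 8 (10100): 2 ones → 0
Block 9 (01000): 1 one → 0
Block 10 (00000): 0 ones → 0
Block 11 (00000): 0 ones → 0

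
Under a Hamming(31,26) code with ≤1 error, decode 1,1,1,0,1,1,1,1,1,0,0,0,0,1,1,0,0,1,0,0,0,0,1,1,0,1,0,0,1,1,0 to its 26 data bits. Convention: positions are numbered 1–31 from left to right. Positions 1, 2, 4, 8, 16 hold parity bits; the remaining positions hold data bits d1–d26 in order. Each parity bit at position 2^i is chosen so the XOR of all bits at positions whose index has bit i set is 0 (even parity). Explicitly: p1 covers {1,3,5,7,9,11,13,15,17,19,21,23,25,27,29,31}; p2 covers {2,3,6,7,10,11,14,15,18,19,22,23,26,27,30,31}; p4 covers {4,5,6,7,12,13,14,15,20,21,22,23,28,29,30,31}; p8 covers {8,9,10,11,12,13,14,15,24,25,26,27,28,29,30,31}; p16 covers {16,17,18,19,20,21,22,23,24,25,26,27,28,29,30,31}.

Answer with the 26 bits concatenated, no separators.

s1 (pos 1,3,5,7,9,11,13,15,17,19,21,23,25,27,29,31): 1⊕1⊕1⊕1⊕1⊕0⊕0⊕1⊕0⊕0⊕0⊕1⊕0⊕0⊕1⊕0 = 0
s2 (pos 2,3,6,7,10,11,14,15,18,19,22,23,26,27,30,31): 1⊕1⊕1⊕1⊕0⊕0⊕1⊕1⊕1⊕0⊕0⊕1⊕1⊕0⊕1⊕0 = 0
s4 (pos 4,5,6,7,12,13,14,15,20,21,22,23,28,29,30,31): 0⊕1⊕1⊕1⊕0⊕0⊕1⊕1⊕0⊕0⊕0⊕1⊕0⊕1⊕1⊕0 = 0
s8 (pos 8,9,10,11,12,13,14,15,24,25,26,27,28,29,30,31): 1⊕1⊕0⊕0⊕0⊕0⊕1⊕1⊕1⊕0⊕1⊕0⊕0⊕1⊕1⊕0 = 0
s16 (pos 16,17,18,19,20,21,22,23,24,25,26,27,28,29,30,31): 0⊕0⊕1⊕0⊕0⊕0⊕0⊕1⊕1⊕0⊕1⊕0⊕0⊕1⊕1⊕0 = 0
Syndrome s16…s1 = 00000 → no error.
Read data bits from positions 3,5,6,7,9,10,11,12,13,14,15,17,18,19,20,21,22,23,24,25,26,27,28,29,30,31: 11111000011010000110100110

11111000011010000110100110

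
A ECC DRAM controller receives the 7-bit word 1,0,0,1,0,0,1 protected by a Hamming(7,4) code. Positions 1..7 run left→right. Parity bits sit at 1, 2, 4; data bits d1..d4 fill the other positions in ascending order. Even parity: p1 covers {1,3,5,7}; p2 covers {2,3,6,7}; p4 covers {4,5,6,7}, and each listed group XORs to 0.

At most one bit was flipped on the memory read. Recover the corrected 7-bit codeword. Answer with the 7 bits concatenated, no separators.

s1 (pos 1,3,5,7): 1⊕0⊕0⊕1 = 0
s2 (pos 2,3,6,7): 0⊕0⊕0⊕1 = 1
s4 (pos 4,5,6,7): 1⊕0⊕0⊕1 = 0
Syndrome s4…s1 = 010 → error at position 2.
Flip position 2: 1001001 → 1101001

1101001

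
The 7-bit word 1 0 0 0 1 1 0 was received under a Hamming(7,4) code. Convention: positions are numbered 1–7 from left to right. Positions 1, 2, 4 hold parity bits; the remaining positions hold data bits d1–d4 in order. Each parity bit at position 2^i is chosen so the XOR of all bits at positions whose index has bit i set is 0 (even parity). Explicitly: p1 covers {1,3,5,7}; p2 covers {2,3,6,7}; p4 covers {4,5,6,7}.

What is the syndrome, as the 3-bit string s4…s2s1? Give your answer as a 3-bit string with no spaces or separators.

s1 (pos 1,3,5,7): 1⊕0⊕1⊕0 = 0
s2 (pos 2,3,6,7): 0⊕0⊕1⊕0 = 1
s4 (pos 4,5,6,7): 0⊕1⊕1⊕0 = 0
Syndrome s4…s1 = 010 → error at position 2.

010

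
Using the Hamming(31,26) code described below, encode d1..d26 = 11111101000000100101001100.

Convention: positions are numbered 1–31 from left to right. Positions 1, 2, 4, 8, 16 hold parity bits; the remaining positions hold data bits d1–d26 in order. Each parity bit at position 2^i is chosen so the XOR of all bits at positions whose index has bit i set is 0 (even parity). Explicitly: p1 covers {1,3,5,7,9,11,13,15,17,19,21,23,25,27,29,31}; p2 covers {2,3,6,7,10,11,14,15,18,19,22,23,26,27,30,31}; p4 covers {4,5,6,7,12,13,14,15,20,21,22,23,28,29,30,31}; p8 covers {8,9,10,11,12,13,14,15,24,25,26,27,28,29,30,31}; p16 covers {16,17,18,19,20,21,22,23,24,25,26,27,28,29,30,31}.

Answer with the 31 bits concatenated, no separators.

Place data at non-parity positions: p1 p2 1 p4 1 1 1 p8 1 1 0 1 0 0 0 p16 0 0 0 1 0 0 1 0 1 0 0 1 1 0 0
p1 (pos 1,3,5,7,9,11,13,15,17,19,21,23,25,27,29,31): XOR of data positions = 1⊕1⊕1⊕1⊕0⊕0⊕0⊕0⊕0⊕0⊕1⊕1⊕0⊕1⊕0 = 1
p2 (pos 2,3,6,7,10,11,14,15,18,19,22,23,26,27,30,31): XOR of data positions = 1⊕1⊕1⊕1⊕0⊕0⊕0⊕0⊕0⊕0⊕1⊕0⊕0⊕0⊕0 = 1
p4 (pos 4,5,6,7,12,13,14,15,20,21,22,23,28,29,30,31): XOR of data positions = 1⊕1⊕1⊕1⊕0⊕0⊕0⊕1⊕0⊕0⊕1⊕1⊕1⊕0⊕0 = 0
p8 (pos 8,9,10,11,12,13,14,15,24,25,26,27,28,29,30,31): XOR of data positions = 1⊕1⊕0⊕1⊕0⊕0⊕0⊕0⊕1⊕0⊕0⊕1⊕1⊕0⊕0 = 0
p16 (pos 16,17,18,19,20,21,22,23,24,25,26,27,28,29,30,31): XOR of data positions = 0⊕0⊕0⊕1⊕0⊕0⊕1⊕0⊕1⊕0⊕0⊕1⊕1⊕0⊕0 = 1
Codeword: 1110111011010001000100101001100

1110111011010001000100101001100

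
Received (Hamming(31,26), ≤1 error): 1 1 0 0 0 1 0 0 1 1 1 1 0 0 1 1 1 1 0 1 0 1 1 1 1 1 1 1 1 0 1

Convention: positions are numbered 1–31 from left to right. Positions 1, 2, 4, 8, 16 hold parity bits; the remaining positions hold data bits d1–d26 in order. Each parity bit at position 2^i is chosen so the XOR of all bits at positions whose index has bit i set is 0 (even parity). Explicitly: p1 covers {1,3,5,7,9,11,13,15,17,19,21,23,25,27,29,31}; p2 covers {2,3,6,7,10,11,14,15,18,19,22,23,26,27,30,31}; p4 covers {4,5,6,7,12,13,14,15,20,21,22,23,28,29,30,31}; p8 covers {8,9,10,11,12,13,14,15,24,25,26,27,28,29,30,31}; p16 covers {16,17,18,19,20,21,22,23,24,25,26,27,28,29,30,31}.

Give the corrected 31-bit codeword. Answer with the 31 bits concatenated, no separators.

1100010011110011110100111111101

s1 (pos 1,3,5,7,9,11,13,15,17,19,21,23,25,27,29,31): 1⊕0⊕0⊕0⊕1⊕1⊕0⊕1⊕1⊕0⊕0⊕1⊕1⊕1⊕1⊕1 = 0
s2 (pos 2,3,6,7,10,11,14,15,18,19,22,23,26,27,30,31): 1⊕0⊕1⊕0⊕1⊕1⊕0⊕1⊕1⊕0⊕1⊕1⊕1⊕1⊕0⊕1 = 1
s4 (pos 4,5,6,7,12,13,14,15,20,21,22,23,28,29,30,31): 0⊕0⊕1⊕0⊕1⊕0⊕0⊕1⊕1⊕0⊕1⊕1⊕1⊕1⊕0⊕1 = 1
s8 (pos 8,9,10,11,12,13,14,15,24,25,26,27,28,29,30,31): 0⊕1⊕1⊕1⊕1⊕0⊕0⊕1⊕1⊕1⊕1⊕1⊕1⊕1⊕0⊕1 = 0
s16 (pos 16,17,18,19,20,21,22,23,24,25,26,27,28,29,30,31): 1⊕1⊕1⊕0⊕1⊕0⊕1⊕1⊕1⊕1⊕1⊕1⊕1⊕1⊕0⊕1 = 1
Syndrome s16…s1 = 10110 → error at position 22.
Flip position 22: 1100010011110011110101111111101 → 1100010011110011110100111111101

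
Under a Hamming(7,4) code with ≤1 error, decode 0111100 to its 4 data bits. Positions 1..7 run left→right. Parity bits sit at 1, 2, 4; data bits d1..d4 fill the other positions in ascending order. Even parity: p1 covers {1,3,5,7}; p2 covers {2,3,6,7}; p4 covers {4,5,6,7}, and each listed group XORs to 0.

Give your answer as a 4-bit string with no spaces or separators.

1100

s1 (pos 1,3,5,7): 0⊕1⊕1⊕0 = 0
s2 (pos 2,3,6,7): 1⊕1⊕0⊕0 = 0
s4 (pos 4,5,6,7): 1⊕1⊕0⊕0 = 0
Syndrome s4…s1 = 000 → no error.
Read data bits from positions 3,5,6,7: 1100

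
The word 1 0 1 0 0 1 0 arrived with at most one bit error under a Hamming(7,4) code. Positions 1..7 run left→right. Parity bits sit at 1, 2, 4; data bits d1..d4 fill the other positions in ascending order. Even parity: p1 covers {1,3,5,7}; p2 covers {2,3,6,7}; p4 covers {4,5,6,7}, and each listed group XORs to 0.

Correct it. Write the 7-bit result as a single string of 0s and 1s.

s1 (pos 1,3,5,7): 1⊕1⊕0⊕0 = 0
s2 (pos 2,3,6,7): 0⊕1⊕1⊕0 = 0
s4 (pos 4,5,6,7): 0⊕0⊕1⊕0 = 1
Syndrome s4…s1 = 100 → error at position 4.
Flip position 4: 1010010 → 1011010

1011010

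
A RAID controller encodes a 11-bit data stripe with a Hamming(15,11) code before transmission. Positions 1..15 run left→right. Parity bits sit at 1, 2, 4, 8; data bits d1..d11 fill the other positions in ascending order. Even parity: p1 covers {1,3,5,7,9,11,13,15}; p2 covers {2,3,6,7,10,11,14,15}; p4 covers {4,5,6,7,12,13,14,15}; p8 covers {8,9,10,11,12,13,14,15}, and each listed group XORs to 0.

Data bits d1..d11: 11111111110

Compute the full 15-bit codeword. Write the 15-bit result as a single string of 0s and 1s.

Place data at non-parity positions: p1 p2 1 p4 1 1 1 p8 1 1 1 1 1 1 0
p1 (pos 1,3,5,7,9,11,13,15): XOR of data positions = 1⊕1⊕1⊕1⊕1⊕1⊕0 = 0
p2 (pos 2,3,6,7,10,11,14,15): XOR of data positions = 1⊕1⊕1⊕1⊕1⊕1⊕0 = 0
p4 (pos 4,5,6,7,12,13,14,15): XOR of data positions = 1⊕1⊕1⊕1⊕1⊕1⊕0 = 0
p8 (pos 8,9,10,11,12,13,14,15): XOR of data positions = 1⊕1⊕1⊕1⊕1⊕1⊕0 = 0
Codeword: 001011101111110

001011101111110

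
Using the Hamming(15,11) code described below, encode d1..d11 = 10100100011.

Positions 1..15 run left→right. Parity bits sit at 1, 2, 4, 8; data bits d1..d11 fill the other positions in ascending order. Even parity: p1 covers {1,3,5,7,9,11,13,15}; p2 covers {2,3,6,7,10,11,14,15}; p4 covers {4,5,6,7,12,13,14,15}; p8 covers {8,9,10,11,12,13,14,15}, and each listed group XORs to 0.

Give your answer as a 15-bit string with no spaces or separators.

011101010100011

Place data at non-parity positions: p1 p2 1 p4 0 1 0 p8 0 1 0 0 0 1 1
p1 (pos 1,3,5,7,9,11,13,15): XOR of data positions = 1⊕0⊕0⊕0⊕0⊕0⊕1 = 0
p2 (pos 2,3,6,7,10,11,14,15): XOR of data positions = 1⊕1⊕0⊕1⊕0⊕1⊕1 = 1
p4 (pos 4,5,6,7,12,13,14,15): XOR of data positions = 0⊕1⊕0⊕0⊕0⊕1⊕1 = 1
p8 (pos 8,9,10,11,12,13,14,15): XOR of data positions = 0⊕1⊕0⊕0⊕0⊕1⊕1 = 1
Codeword: 011101010100011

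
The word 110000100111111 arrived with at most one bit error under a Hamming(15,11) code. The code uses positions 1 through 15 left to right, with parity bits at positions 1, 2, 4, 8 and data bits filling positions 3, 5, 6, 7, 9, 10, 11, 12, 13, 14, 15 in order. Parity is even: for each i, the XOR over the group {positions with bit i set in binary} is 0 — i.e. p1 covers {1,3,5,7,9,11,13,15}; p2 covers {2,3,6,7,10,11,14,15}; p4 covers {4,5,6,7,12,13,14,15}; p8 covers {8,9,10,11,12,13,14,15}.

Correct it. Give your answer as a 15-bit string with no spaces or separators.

110010100111111

s1 (pos 1,3,5,7,9,11,13,15): 1⊕0⊕0⊕1⊕0⊕1⊕1⊕1 = 1
s2 (pos 2,3,6,7,10,11,14,15): 1⊕0⊕0⊕1⊕1⊕1⊕1⊕1 = 0
s4 (pos 4,5,6,7,12,13,14,15): 0⊕0⊕0⊕1⊕1⊕1⊕1⊕1 = 1
s8 (pos 8,9,10,11,12,13,14,15): 0⊕0⊕1⊕1⊕1⊕1⊕1⊕1 = 0
Syndrome s8…s1 = 0101 → error at position 5.
Flip position 5: 110000100111111 → 110010100111111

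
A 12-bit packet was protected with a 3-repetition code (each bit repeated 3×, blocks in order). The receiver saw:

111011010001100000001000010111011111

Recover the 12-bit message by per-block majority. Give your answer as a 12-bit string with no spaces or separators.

Block 1 (111): 3 ones → 1
Block 2 (011): 2 ones → 1
Block 3 (010): 1 one → 0
Block 4 (001): 1 one → 0
Block 5 (100): 1 one → 0
Block 6 (000): 0 ones → 0
Block 7 (001): 1 one → 0
Block 8 (000): 0 ones → 0
Block 9 (010): 1 one → 0
Block 10 (111): 3 ones → 1
Block 11 (011): 2 ones → 1
Block 12 (111): 3 ones → 1

110000000111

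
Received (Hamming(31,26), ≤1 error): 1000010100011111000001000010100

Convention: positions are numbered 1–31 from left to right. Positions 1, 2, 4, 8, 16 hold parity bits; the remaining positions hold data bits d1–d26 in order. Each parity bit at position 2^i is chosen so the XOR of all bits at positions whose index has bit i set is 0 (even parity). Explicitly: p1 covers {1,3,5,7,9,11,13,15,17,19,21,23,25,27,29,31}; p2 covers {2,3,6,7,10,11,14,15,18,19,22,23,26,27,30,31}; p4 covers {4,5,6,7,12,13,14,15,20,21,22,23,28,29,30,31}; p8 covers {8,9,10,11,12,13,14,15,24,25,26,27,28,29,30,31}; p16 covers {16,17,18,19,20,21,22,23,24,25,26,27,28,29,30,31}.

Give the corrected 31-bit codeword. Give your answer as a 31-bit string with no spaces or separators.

s1 (pos 1,3,5,7,9,11,13,15,17,19,21,23,25,27,29,31): 1⊕0⊕0⊕0⊕0⊕0⊕1⊕1⊕0⊕0⊕0⊕0⊕0⊕1⊕1⊕0 = 1
s2 (pos 2,3,6,7,10,11,14,15,18,19,22,23,26,27,30,31): 0⊕0⊕1⊕0⊕0⊕0⊕1⊕1⊕0⊕0⊕1⊕0⊕0⊕1⊕0⊕0 = 1
s4 (pos 4,5,6,7,12,13,14,15,20,21,22,23,28,29,30,31): 0⊕0⊕1⊕0⊕1⊕1⊕1⊕1⊕0⊕0⊕1⊕0⊕0⊕1⊕0⊕0 = 1
s8 (pos 8,9,10,11,12,13,14,15,24,25,26,27,28,29,30,31): 1⊕0⊕0⊕0⊕1⊕1⊕1⊕1⊕0⊕0⊕0⊕1⊕0⊕1⊕0⊕0 = 1
s16 (pos 16,17,18,19,20,21,22,23,24,25,26,27,28,29,30,31): 1⊕0⊕0⊕0⊕0⊕0⊕1⊕0⊕0⊕0⊕0⊕1⊕0⊕1⊕0⊕0 = 0
Syndrome s16…s1 = 01111 → error at position 15.
Flip position 15: 1000010100011111000001000010100 → 1000010100011101000001000010100

1000010100011101000001000010100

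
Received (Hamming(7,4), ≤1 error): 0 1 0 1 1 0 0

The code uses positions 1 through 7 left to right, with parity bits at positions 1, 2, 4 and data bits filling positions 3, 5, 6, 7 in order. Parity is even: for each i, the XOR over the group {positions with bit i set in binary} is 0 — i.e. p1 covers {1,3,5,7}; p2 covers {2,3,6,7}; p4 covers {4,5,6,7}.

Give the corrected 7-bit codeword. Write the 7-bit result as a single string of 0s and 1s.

s1 (pos 1,3,5,7): 0⊕0⊕1⊕0 = 1
s2 (pos 2,3,6,7): 1⊕0⊕0⊕0 = 1
s4 (pos 4,5,6,7): 1⊕1⊕0⊕0 = 0
Syndrome s4…s1 = 011 → error at position 3.
Flip position 3: 0101100 → 0111100

0111100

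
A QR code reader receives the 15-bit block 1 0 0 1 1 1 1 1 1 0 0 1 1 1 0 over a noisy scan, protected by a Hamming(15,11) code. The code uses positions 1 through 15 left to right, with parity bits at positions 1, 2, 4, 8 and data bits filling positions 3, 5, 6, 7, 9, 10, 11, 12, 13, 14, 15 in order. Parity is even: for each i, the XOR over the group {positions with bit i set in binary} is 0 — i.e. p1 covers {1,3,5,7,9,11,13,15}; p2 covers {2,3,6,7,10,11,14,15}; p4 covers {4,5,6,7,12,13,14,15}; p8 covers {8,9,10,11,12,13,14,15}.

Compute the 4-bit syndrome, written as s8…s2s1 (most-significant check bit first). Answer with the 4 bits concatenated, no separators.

s1 (pos 1,3,5,7,9,11,13,15): 1⊕0⊕1⊕1⊕1⊕0⊕1⊕0 = 1
s2 (pos 2,3,6,7,10,11,14,15): 0⊕0⊕1⊕1⊕0⊕0⊕1⊕0 = 1
s4 (pos 4,5,6,7,12,13,14,15): 1⊕1⊕1⊕1⊕1⊕1⊕1⊕0 = 1
s8 (pos 8,9,10,11,12,13,14,15): 1⊕1⊕0⊕0⊕1⊕1⊕1⊕0 = 1
Syndrome s8…s1 = 1111 → error at position 15.

1111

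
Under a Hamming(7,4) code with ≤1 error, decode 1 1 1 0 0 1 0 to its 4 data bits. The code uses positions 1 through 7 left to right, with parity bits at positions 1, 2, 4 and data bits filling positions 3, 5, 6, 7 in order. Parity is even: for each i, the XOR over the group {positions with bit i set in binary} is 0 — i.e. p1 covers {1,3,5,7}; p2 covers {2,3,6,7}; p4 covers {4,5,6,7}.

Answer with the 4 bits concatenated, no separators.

s1 (pos 1,3,5,7): 1⊕1⊕0⊕0 = 0
s2 (pos 2,3,6,7): 1⊕1⊕1⊕0 = 1
s4 (pos 4,5,6,7): 0⊕0⊕1⊕0 = 1
Syndrome s4…s1 = 110 → error at position 6.
Flip position 6: 1110010 → 1110000
Read data bits from positions 3,5,6,7: 1000

1000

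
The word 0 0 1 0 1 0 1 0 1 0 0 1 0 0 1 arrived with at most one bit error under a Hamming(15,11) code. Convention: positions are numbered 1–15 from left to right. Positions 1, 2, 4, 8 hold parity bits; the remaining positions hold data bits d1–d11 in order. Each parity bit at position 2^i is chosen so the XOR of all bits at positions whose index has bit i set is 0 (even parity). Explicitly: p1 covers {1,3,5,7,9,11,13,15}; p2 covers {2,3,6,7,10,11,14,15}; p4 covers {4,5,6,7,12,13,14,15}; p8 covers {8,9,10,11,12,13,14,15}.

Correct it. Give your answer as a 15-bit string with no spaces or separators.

001010101011001

s1 (pos 1,3,5,7,9,11,13,15): 0⊕1⊕1⊕1⊕1⊕0⊕0⊕1 = 1
s2 (pos 2,3,6,7,10,11,14,15): 0⊕1⊕0⊕1⊕0⊕0⊕0⊕1 = 1
s4 (pos 4,5,6,7,12,13,14,15): 0⊕1⊕0⊕1⊕1⊕0⊕0⊕1 = 0
s8 (pos 8,9,10,11,12,13,14,15): 0⊕1⊕0⊕0⊕1⊕0⊕0⊕1 = 1
Syndrome s8…s1 = 1011 → error at position 11.
Flip position 11: 001010101001001 → 001010101011001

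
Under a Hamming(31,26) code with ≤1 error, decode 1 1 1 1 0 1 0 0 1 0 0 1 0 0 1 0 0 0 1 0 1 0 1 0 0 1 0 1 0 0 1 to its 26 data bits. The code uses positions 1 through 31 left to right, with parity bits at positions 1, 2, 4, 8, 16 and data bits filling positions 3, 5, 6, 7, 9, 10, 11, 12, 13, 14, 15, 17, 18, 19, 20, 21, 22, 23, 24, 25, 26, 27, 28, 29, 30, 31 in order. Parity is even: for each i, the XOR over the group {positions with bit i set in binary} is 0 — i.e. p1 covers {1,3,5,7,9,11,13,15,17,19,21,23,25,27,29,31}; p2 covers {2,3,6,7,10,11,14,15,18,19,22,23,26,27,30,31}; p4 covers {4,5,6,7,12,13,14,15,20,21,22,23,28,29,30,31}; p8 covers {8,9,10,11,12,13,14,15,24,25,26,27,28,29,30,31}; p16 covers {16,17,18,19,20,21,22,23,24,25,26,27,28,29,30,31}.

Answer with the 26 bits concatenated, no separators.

10101001001001010100101001

s1 (pos 1,3,5,7,9,11,13,15,17,19,21,23,25,27,29,31): 1⊕1⊕0⊕0⊕1⊕0⊕0⊕1⊕0⊕1⊕1⊕1⊕0⊕0⊕0⊕1 = 0
s2 (pos 2,3,6,7,10,11,14,15,18,19,22,23,26,27,30,31): 1⊕1⊕1⊕0⊕0⊕0⊕0⊕1⊕0⊕1⊕0⊕1⊕1⊕0⊕0⊕1 = 0
s4 (pos 4,5,6,7,12,13,14,15,20,21,22,23,28,29,30,31): 1⊕0⊕1⊕0⊕1⊕0⊕0⊕1⊕0⊕1⊕0⊕1⊕1⊕0⊕0⊕1 = 0
s8 (pos 8,9,10,11,12,13,14,15,24,25,26,27,28,29,30,31): 0⊕1⊕0⊕0⊕1⊕0⊕0⊕1⊕0⊕0⊕1⊕0⊕1⊕0⊕0⊕1 = 0
s16 (pos 16,17,18,19,20,21,22,23,24,25,26,27,28,29,30,31): 0⊕0⊕0⊕1⊕0⊕1⊕0⊕1⊕0⊕0⊕1⊕0⊕1⊕0⊕0⊕1 = 0
Syndrome s16…s1 = 00000 → no error.
Read data bits from positions 3,5,6,7,9,10,11,12,13,14,15,17,18,19,20,21,22,23,24,25,26,27,28,29,30,31: 10101001001001010100101001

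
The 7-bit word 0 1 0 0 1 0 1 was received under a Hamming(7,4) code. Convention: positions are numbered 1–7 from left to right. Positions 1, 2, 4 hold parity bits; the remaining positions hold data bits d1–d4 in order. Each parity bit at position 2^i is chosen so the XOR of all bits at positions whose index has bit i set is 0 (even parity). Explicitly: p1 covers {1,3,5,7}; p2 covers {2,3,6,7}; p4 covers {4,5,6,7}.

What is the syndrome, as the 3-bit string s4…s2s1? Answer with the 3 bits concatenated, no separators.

000

s1 (pos 1,3,5,7): 0⊕0⊕1⊕1 = 0
s2 (pos 2,3,6,7): 1⊕0⊕0⊕1 = 0
s4 (pos 4,5,6,7): 0⊕1⊕0⊕1 = 0
Syndrome s4…s1 = 000 → no error.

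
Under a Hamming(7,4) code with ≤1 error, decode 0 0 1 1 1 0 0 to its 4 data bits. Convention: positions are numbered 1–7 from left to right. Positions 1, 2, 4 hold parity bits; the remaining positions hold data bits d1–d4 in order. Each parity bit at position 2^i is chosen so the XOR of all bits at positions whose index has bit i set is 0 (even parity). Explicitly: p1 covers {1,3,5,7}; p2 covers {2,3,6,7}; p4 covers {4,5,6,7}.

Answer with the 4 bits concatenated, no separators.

1100

s1 (pos 1,3,5,7): 0⊕1⊕1⊕0 = 0
s2 (pos 2,3,6,7): 0⊕1⊕0⊕0 = 1
s4 (pos 4,5,6,7): 1⊕1⊕0⊕0 = 0
Syndrome s4…s1 = 010 → error at position 2.
Flip position 2: 0011100 → 0111100
Read data bits from positions 3,5,6,7: 1100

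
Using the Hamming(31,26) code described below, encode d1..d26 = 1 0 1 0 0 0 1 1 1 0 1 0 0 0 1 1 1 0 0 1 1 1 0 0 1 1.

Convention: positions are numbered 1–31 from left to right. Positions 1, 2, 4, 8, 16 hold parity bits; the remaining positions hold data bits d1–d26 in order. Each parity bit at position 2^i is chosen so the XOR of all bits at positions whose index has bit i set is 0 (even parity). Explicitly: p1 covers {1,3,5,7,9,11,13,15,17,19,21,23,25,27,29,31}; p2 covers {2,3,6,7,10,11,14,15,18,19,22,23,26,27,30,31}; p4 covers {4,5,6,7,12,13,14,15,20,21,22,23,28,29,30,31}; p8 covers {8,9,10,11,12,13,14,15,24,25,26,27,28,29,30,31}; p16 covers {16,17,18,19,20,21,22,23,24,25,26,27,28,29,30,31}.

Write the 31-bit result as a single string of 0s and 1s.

0111010100111010000111001110011

Place data at non-parity positions: p1 p2 1 p4 0 1 0 p8 0 0 1 1 1 0 1 p16 0 0 0 1 1 1 0 0 1 1 1 0 0 1 1
p1 (pos 1,3,5,7,9,11,13,15,17,19,21,23,25,27,29,31): XOR of data positions = 1⊕0⊕0⊕0⊕1⊕1⊕1⊕0⊕0⊕1⊕0⊕1⊕1⊕0⊕1 = 0
p2 (pos 2,3,6,7,10,11,14,15,18,19,22,23,26,27,30,31): XOR of data positions = 1⊕1⊕0⊕0⊕1⊕0⊕1⊕0⊕0⊕1⊕0⊕1⊕1⊕1⊕1 = 1
p4 (pos 4,5,6,7,12,13,14,15,20,21,22,23,28,29,30,31): XOR of data positions = 0⊕1⊕0⊕1⊕1⊕0⊕1⊕1⊕1⊕1⊕0⊕0⊕0⊕1⊕1 = 1
p8 (pos 8,9,10,11,12,13,14,15,24,25,26,27,28,29,30,31): XOR of data positions = 0⊕0⊕1⊕1⊕1⊕0⊕1⊕0⊕1⊕1⊕1⊕0⊕0⊕1⊕1 = 1
p16 (pos 16,17,18,19,20,21,22,23,24,25,26,27,28,29,30,31): XOR of data positions = 0⊕0⊕0⊕1⊕1⊕1⊕0⊕0⊕1⊕1⊕1⊕0⊕0⊕1⊕1 = 0
Codeword: 0111010100111010000111001110011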